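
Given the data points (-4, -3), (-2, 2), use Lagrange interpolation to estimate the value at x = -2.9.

Lagrange interpolation formula:
P(x) = Σ yᵢ × Lᵢ(x)
where Lᵢ(x) = Π_{j≠i} (x - xⱼ)/(xᵢ - xⱼ)

L_0(-2.9) = (-2.9 - (-2))/(-4 - (-2)) = 0.450000
L_1(-2.9) = (-2.9 - (-4))/(-2 - (-4)) = 0.550000

P(-2.9) = (-3)×L_0(-2.9) + 2×L_1(-2.9)
P(-2.9) = -0.250000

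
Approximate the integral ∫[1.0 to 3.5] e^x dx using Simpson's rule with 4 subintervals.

f(x) = e^x
a = 1.0, b = 3.5, n = 4
h = (b - a)/n = 0.625000

Simpson's rule: (h/3)[f(x₀) + 4f(x₁) + 2f(x₂) + ... + f(xₙ)]

x_0 = 1.0000, f(x_0) = 2.718282, coefficient = 1
x_1 = 1.6250, f(x_1) = 5.078419, coefficient = 4
x_2 = 2.2500, f(x_2) = 9.487736, coefficient = 2
x_3 = 2.8750, f(x_3) = 17.725424, coefficient = 4
x_4 = 3.5000, f(x_4) = 33.115452, coefficient = 1

I ≈ (0.625000/3) × 146.024578 = 30.421787
Exact value: 30.397170
Error: 0.024617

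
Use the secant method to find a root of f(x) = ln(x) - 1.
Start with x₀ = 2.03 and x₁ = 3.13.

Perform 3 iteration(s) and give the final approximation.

f(x) = ln(x) - 1
x₀ = 2.03, x₁ = 3.13

Secant formula: x_{n+1} = x_n - f(x_n)(x_n - x_{n-1})/(f(x_n) - f(x_{n-1}))

Iteration 1:
  f(2.030000) = -0.291964
  f(3.130000) = 0.141033
  x_2 = 3.130000 - 0.141033×(3.130000 - 2.030000)/(0.141033 - (-0.291964))
       = 2.771715
Iteration 2:
  f(3.130000) = 0.141033
  f(2.771715) = 0.019466
  x_3 = 2.771715 - 0.019466×(2.771715 - 3.130000)/(0.019466 - 0.141033)
       = 2.714343
Iteration 3:
  f(2.771715) = 0.019466
  f(2.714343) = -0.001450
  x_4 = 2.714343 - (-0.001450)×(2.714343 - 2.771715)/(-0.001450 - 0.019466)
       = 2.718320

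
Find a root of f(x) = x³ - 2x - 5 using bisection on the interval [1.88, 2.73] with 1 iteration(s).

f(x) = x³ - 2x - 5
Initial interval: [1.88, 2.73]

Iteration 1:
  c_1 = (1.880000 + 2.730000)/2 = 2.305000
  f(c_1) = f(2.305000) = 2.636523
  f(a) × f(c) < 0, new interval: [1.880000, 2.305000]

After 1 iteration(s), the approximation is c_1 = 2.305000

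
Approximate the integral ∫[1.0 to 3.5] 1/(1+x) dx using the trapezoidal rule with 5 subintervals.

f(x) = 1/(1+x)
a = 1.0, b = 3.5, n = 5
h = (b - a)/n = 0.500000

Trapezoidal rule: (h/2)[f(x₀) + 2f(x₁) + 2f(x₂) + ... + f(xₙ)]

x_0 = 1.0000, f(x_0) = 0.500000, coefficient = 1
x_1 = 1.5000, f(x_1) = 0.400000, coefficient = 2
x_2 = 2.0000, f(x_2) = 0.333333, coefficient = 2
x_3 = 2.5000, f(x_3) = 0.285714, coefficient = 2
x_4 = 3.0000, f(x_4) = 0.250000, coefficient = 2
x_5 = 3.5000, f(x_5) = 0.222222, coefficient = 1

I ≈ (0.500000/2) × 3.260317 = 0.815079
Exact value: 0.810930
Error: 0.004149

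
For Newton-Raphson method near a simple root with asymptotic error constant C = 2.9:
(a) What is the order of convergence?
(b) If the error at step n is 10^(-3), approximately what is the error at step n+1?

(a) Newton-Raphson has quadratic (order 2) convergence near simple roots.
    This means |e_{n+1}| ≈ C|e_n|².

(b) With |e_n| = 10^(-3) and C = 2.9:
    |e_{n+1}| ≈ 2.9 × (10^(-3))² = 2.9 × 10^(-6)

(a) 2 (quadratic); (b) |e_{n+1}| ≈ 2.900e-06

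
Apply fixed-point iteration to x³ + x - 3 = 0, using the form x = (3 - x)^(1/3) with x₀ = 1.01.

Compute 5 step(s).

Equation: x³ + x - 3 = 0
Fixed-point form: x = (3 - x)^(1/3)
x₀ = 1.01

x_1 = g(1.010000) = 1.257818
x_2 = g(1.257818) = 1.203274
x_3 = g(1.203274) = 1.215702
x_4 = g(1.215702) = 1.212893
x_5 = g(1.212893) = 1.213529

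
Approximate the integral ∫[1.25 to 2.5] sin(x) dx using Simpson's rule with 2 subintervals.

f(x) = sin(x)
a = 1.25, b = 2.5, n = 2
h = (b - a)/n = 0.625000

Simpson's rule: (h/3)[f(x₀) + 4f(x₁) + 2f(x₂) + ... + f(xₙ)]

x_0 = 1.2500, f(x_0) = 0.948985, coefficient = 1
x_1 = 1.8750, f(x_1) = 0.954086, coefficient = 4
x_2 = 2.5000, f(x_2) = 0.598472, coefficient = 1

I ≈ (0.625000/3) × 5.363800 = 1.117458
Exact value: 1.116466
Error: 0.000992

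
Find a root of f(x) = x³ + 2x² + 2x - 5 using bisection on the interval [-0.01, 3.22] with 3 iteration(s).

f(x) = x³ + 2x² + 2x - 5
Initial interval: [-0.01, 3.22]

Iteration 1:
  c_1 = (-0.010000 + 3.220000)/2 = 1.605000
  f(c_1) = f(1.605000) = 7.496570
  f(a) × f(c) < 0, new interval: [-0.010000, 1.605000]
Iteration 2:
  c_2 = (-0.010000 + 1.605000)/2 = 0.797500
  f(c_2) = f(0.797500) = -1.625773
  f(a) × f(c) ≥ 0, new interval: [0.797500, 1.605000]
Iteration 3:
  c_3 = (0.797500 + 1.605000)/2 = 1.201250
  f(c_3) = f(1.201250) = 2.021909
  f(a) × f(c) < 0, new interval: [0.797500, 1.201250]

After 3 iteration(s), the approximation is c_3 = 1.201250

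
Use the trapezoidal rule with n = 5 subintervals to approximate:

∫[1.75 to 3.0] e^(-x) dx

f(x) = e^(-x)
a = 1.75, b = 3.0, n = 5
h = (b - a)/n = 0.250000

Trapezoidal rule: (h/2)[f(x₀) + 2f(x₁) + 2f(x₂) + ... + f(xₙ)]

x_0 = 1.7500, f(x_0) = 0.173774, coefficient = 1
x_1 = 2.0000, f(x_1) = 0.135335, coefficient = 2
x_2 = 2.2500, f(x_2) = 0.105399, coefficient = 2
x_3 = 2.5000, f(x_3) = 0.082085, coefficient = 2
x_4 = 2.7500, f(x_4) = 0.063928, coefficient = 2
x_5 = 3.0000, f(x_5) = 0.049787, coefficient = 1

I ≈ (0.250000/2) × 0.997056 = 0.124632
Exact value: 0.123987
Error: 0.000645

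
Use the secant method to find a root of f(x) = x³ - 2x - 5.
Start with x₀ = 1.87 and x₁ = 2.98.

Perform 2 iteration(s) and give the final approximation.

f(x) = x³ - 2x - 5
x₀ = 1.87, x₁ = 2.98

Secant formula: x_{n+1} = x_n - f(x_n)(x_n - x_{n-1})/(f(x_n) - f(x_{n-1}))

Iteration 1:
  f(1.870000) = -2.200797
  f(2.980000) = 15.503592
  x_2 = 2.980000 - 15.503592×(2.980000 - 1.870000)/(15.503592 - (-2.200797))
       = 2.007982
Iteration 2:
  f(2.980000) = 15.503592
  f(2.007982) = -0.919799
  x_3 = 2.007982 - (-0.919799)×(2.007982 - 2.980000)/(-0.919799 - 15.503592)
       = 2.062420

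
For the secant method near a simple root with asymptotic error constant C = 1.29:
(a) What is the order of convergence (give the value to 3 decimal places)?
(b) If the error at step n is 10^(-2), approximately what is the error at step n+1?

(a) Secant method has superlinear convergence with order φ = (1+√5)/2 ≈ 1.618.
    This means |e_{n+1}| ≈ C|e_n|^1.618.

(b) With |e_n| = 10^(-2) and C = 1.29:
    |e_{n+1}| ≈ 1.29 × (10^(-2))^1.618 = 1.29 × 10^(-3.24)

(a) ≈ 1.618 (golden ratio); (b) |e_{n+1}| ≈ 7.491e-04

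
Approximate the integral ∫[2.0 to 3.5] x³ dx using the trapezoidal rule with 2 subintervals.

f(x) = x³
a = 2.0, b = 3.5, n = 2
h = (b - a)/n = 0.750000

Trapezoidal rule: (h/2)[f(x₀) + 2f(x₁) + 2f(x₂) + ... + f(xₙ)]

x_0 = 2.0000, f(x_0) = 8.000000, coefficient = 1
x_1 = 2.7500, f(x_1) = 20.796875, coefficient = 2
x_2 = 3.5000, f(x_2) = 42.875000, coefficient = 1

I ≈ (0.750000/2) × 92.468750 = 34.675781
Exact value: 33.515625
Error: 1.160156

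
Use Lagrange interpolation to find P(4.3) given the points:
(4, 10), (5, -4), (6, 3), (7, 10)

Lagrange interpolation formula:
P(x) = Σ yᵢ × Lᵢ(x)
where Lᵢ(x) = Π_{j≠i} (x - xⱼ)/(xᵢ - xⱼ)

L_0(4.3) = (4.3 - 5)/(4 - 5) × (4.3 - 6)/(4 - 6) × (4.3 - 7)/(4 - 7) = 0.535500
L_1(4.3) = (4.3 - 4)/(5 - 4) × (4.3 - 6)/(5 - 6) × (4.3 - 7)/(5 - 7) = 0.688500
L_2(4.3) = (4.3 - 4)/(6 - 4) × (4.3 - 5)/(6 - 5) × (4.3 - 7)/(6 - 7) = -0.283500
L_3(4.3) = (4.3 - 4)/(7 - 4) × (4.3 - 5)/(7 - 5) × (4.3 - 6)/(7 - 6) = 0.059500

P(4.3) = 10×L_0(4.3) + (-4)×L_1(4.3) + 3×L_2(4.3) + 10×L_3(4.3)
P(4.3) = 2.345500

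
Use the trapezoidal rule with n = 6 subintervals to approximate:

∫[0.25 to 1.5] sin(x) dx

f(x) = sin(x)
a = 0.25, b = 1.5, n = 6
h = (b - a)/n = 0.208333

Trapezoidal rule: (h/2)[f(x₀) + 2f(x₁) + 2f(x₂) + ... + f(xₙ)]

x_0 = 0.2500, f(x_0) = 0.247404, coefficient = 1
x_1 = 0.4583, f(x_1) = 0.442454, coefficient = 2
x_2 = 0.6667, f(x_2) = 0.618370, coefficient = 2
x_3 = 0.8750, f(x_3) = 0.767544, coefficient = 2
x_4 = 1.0833, f(x_4) = 0.883524, coefficient = 2
x_5 = 1.2917, f(x_5) = 0.961296, coefficient = 2
x_6 = 1.5000, f(x_6) = 0.997495, coefficient = 1

I ≈ (0.208333/2) × 8.591273 = 0.894924
Exact value: 0.898175
Error: 0.003251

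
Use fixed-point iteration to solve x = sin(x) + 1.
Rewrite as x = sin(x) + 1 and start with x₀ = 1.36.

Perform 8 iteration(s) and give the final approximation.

Equation: x = sin(x) + 1
Fixed-point form: x = sin(x) + 1
x₀ = 1.36

x_1 = g(1.360000) = 1.977865
x_2 = g(1.977865) = 1.918285
x_3 = g(1.918285) = 1.940231
x_4 = g(1.940231) = 1.932532
x_5 = g(1.932532) = 1.935284
x_6 = g(1.935284) = 1.934306
x_7 = g(1.934306) = 1.934655
x_8 = g(1.934655) = 1.934531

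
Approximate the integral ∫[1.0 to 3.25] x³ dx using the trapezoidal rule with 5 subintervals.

f(x) = x³
a = 1.0, b = 3.25, n = 5
h = (b - a)/n = 0.450000

Trapezoidal rule: (h/2)[f(x₀) + 2f(x₁) + 2f(x₂) + ... + f(xₙ)]

x_0 = 1.0000, f(x_0) = 1.000000, coefficient = 1
x_1 = 1.4500, f(x_1) = 3.048625, coefficient = 2
x_2 = 1.9000, f(x_2) = 6.859000, coefficient = 2
x_3 = 2.3500, f(x_3) = 12.977875, coefficient = 2
x_4 = 2.8000, f(x_4) = 21.952000, coefficient = 2
x_5 = 3.2500, f(x_5) = 34.328125, coefficient = 1

I ≈ (0.450000/2) × 125.003125 = 28.125703
Exact value: 27.641602
Error: 0.484102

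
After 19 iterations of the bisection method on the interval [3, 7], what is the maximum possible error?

Bisection error bound: |error| ≤ (b-a)/2^n
|error| ≤ (7 - 3)/2^19 = 4/2^19
|error| ≤ 0.0000076294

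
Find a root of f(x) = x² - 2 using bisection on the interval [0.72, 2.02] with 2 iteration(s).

f(x) = x² - 2
Initial interval: [0.72, 2.02]

Iteration 1:
  c_1 = (0.720000 + 2.020000)/2 = 1.370000
  f(c_1) = f(1.370000) = -0.123100
  f(a) × f(c) ≥ 0, new interval: [1.370000, 2.020000]
Iteration 2:
  c_2 = (1.370000 + 2.020000)/2 = 1.695000
  f(c_2) = f(1.695000) = 0.873025
  f(a) × f(c) < 0, new interval: [1.370000, 1.695000]

After 2 iteration(s), the approximation is c_2 = 1.695000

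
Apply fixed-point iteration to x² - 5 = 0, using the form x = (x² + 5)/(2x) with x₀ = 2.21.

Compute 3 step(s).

Equation: x² - 5 = 0
Fixed-point form: x = (x² + 5)/(2x)
x₀ = 2.21

x_1 = g(2.210000) = 2.236222
x_2 = g(2.236222) = 2.236068
x_3 = g(2.236068) = 2.236068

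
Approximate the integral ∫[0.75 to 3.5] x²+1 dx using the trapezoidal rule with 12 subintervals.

f(x) = x²+1
a = 0.75, b = 3.5, n = 12
h = (b - a)/n = 0.229167

Trapezoidal rule: (h/2)[f(x₀) + 2f(x₁) + 2f(x₂) + ... + f(xₙ)]

x_0 = 0.7500, f(x_0) = 1.562500, coefficient = 1
x_1 = 0.9792, f(x_1) = 1.958767, coefficient = 2
x_2 = 1.2083, f(x_2) = 2.460069, coefficient = 2
x_3 = 1.4375, f(x_3) = 3.066406, coefficient = 2
x_4 = 1.6667, f(x_4) = 3.777778, coefficient = 2
x_5 = 1.8958, f(x_5) = 4.594184, coefficient = 2
x_6 = 2.1250, f(x_6) = 5.515625, coefficient = 2
x_7 = 2.3542, f(x_7) = 6.542101, coefficient = 2
x_8 = 2.5833, f(x_8) = 7.673611, coefficient = 2
x_9 = 2.8125, f(x_9) = 8.910156, coefficient = 2
x_10 = 3.0417, f(x_10) = 10.251736, coefficient = 2
x_11 = 3.2708, f(x_11) = 11.698351, coefficient = 2
x_12 = 3.5000, f(x_12) = 13.250000, coefficient = 1

I ≈ (0.229167/2) × 147.710069 = 16.925112
Exact value: 16.901042
Error: 0.024070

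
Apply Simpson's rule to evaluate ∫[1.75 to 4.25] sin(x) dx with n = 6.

f(x) = sin(x)
a = 1.75, b = 4.25, n = 6
h = (b - a)/n = 0.416667

Simpson's rule: (h/3)[f(x₀) + 4f(x₁) + 2f(x₂) + ... + f(xₙ)]

x_0 = 1.7500, f(x_0) = 0.983986, coefficient = 1
x_1 = 2.1667, f(x_1) = 0.827660, coefficient = 4
x_2 = 2.5833, f(x_2) = 0.529711, coefficient = 2
x_3 = 3.0000, f(x_3) = 0.141120, coefficient = 4
x_4 = 3.4167, f(x_4) = -0.271618, coefficient = 2
x_5 = 3.8333, f(x_5) = -0.637879, coefficient = 4
x_6 = 4.2500, f(x_6) = -0.894989, coefficient = 1

I ≈ (0.416667/3) × 1.928788 = 0.267887
Exact value: 0.267841
Error: 0.000046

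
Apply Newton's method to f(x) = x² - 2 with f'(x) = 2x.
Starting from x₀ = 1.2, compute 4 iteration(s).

f(x) = x² - 2
f'(x) = 2x
x₀ = 1.2

Newton-Raphson formula: x_{n+1} = x_n - f(x_n)/f'(x_n)

Iteration 1:
  f(1.200000) = -0.560000
  f'(1.200000) = 2.400000
  x_1 = 1.200000 - (-0.560000)/2.400000 = 1.433333
Iteration 2:
  f(1.433333) = 0.054444
  f'(1.433333) = 2.866667
  x_2 = 1.433333 - 0.054444/2.866667 = 1.414341
Iteration 3:
  f(1.414341) = 0.000361
  f'(1.414341) = 2.828682
  x_3 = 1.414341 - 0.000361/2.828682 = 1.414214
Iteration 4:
  f(1.414214) = 0.000000
  f'(1.414214) = 2.828427
  x_4 = 1.414214 - 0.000000/2.828427 = 1.414214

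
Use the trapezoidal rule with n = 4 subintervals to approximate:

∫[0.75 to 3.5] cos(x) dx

f(x) = cos(x)
a = 0.75, b = 3.5, n = 4
h = (b - a)/n = 0.687500

Trapezoidal rule: (h/2)[f(x₀) + 2f(x₁) + 2f(x₂) + ... + f(xₙ)]

x_0 = 0.7500, f(x_0) = 0.731689, coefficient = 1
x_1 = 1.4375, f(x_1) = 0.132902, coefficient = 2
x_2 = 2.1250, f(x_2) = -0.526266, coefficient = 2
x_3 = 2.8125, f(x_3) = -0.946336, coefficient = 2
x_4 = 3.5000, f(x_4) = -0.936457, coefficient = 1

I ≈ (0.687500/2) × -2.884169 = -0.991433
Exact value: -1.032422
Error: 0.040989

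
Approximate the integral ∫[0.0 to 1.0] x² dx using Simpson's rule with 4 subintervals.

f(x) = x²
a = 0.0, b = 1.0, n = 4
h = (b - a)/n = 0.250000

Simpson's rule: (h/3)[f(x₀) + 4f(x₁) + 2f(x₂) + ... + f(xₙ)]

x_0 = 0.0000, f(x_0) = 0.000000, coefficient = 1
x_1 = 0.2500, f(x_1) = 0.062500, coefficient = 4
x_2 = 0.5000, f(x_2) = 0.250000, coefficient = 2
x_3 = 0.7500, f(x_3) = 0.562500, coefficient = 4
x_4 = 1.0000, f(x_4) = 1.000000, coefficient = 1

I ≈ (0.250000/3) × 4.000000 = 0.333333
Exact value: 0.333333
Error: 0.000000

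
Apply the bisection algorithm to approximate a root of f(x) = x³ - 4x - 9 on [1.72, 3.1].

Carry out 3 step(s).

f(x) = x³ - 4x - 9
Initial interval: [1.72, 3.1]

Iteration 1:
  c_1 = (1.720000 + 3.100000)/2 = 2.410000
  f(c_1) = f(2.410000) = -4.642479
  f(a) × f(c) ≥ 0, new interval: [2.410000, 3.100000]
Iteration 2:
  c_2 = (2.410000 + 3.100000)/2 = 2.755000
  f(c_2) = f(2.755000) = 0.890519
  f(a) × f(c) < 0, new interval: [2.410000, 2.755000]
Iteration 3:
  c_3 = (2.410000 + 2.755000)/2 = 2.582500
  f(c_3) = f(2.582500) = -2.106517
  f(a) × f(c) ≥ 0, new interval: [2.582500, 2.755000]

After 3 iteration(s), the approximation is c_3 = 2.582500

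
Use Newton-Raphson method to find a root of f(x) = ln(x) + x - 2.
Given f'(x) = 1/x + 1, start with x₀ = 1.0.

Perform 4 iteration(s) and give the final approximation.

f(x) = ln(x) + x - 2
f'(x) = 1/x + 1
x₀ = 1.0

Newton-Raphson formula: x_{n+1} = x_n - f(x_n)/f'(x_n)

Iteration 1:
  f(1.000000) = -1.000000
  f'(1.000000) = 2.000000
  x_1 = 1.000000 - (-1.000000)/2.000000 = 1.500000
Iteration 2:
  f(1.500000) = -0.094535
  f'(1.500000) = 1.666667
  x_2 = 1.500000 - (-0.094535)/1.666667 = 1.556721
Iteration 3:
  f(1.556721) = -0.000697
  f'(1.556721) = 1.642376
  x_3 = 1.556721 - (-0.000697)/1.642376 = 1.557146
Iteration 4:
  f(1.557146) = 0.000000
  f'(1.557146) = 1.642201
  x_4 = 1.557146 - 0.000000/1.642201 = 1.557146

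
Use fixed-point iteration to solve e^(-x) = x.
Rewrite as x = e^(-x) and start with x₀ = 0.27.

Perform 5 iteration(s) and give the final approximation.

Equation: e^(-x) = x
Fixed-point form: x = e^(-x)
x₀ = 0.27

x_1 = g(0.270000) = 0.763379
x_2 = g(0.763379) = 0.466089
x_3 = g(0.466089) = 0.627452
x_4 = g(0.627452) = 0.533951
x_5 = g(0.533951) = 0.586284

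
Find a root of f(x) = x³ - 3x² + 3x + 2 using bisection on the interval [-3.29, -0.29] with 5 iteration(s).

f(x) = x³ - 3x² + 3x + 2
Initial interval: [-3.29, -0.29]

Iteration 1:
  c_1 = (-3.290000 + (-0.290000))/2 = -1.790000
  f(c_1) = f(-1.790000) = -18.717639
  f(a) × f(c) ≥ 0, new interval: [-1.790000, -0.290000]
Iteration 2:
  c_2 = (-1.790000 + (-0.290000))/2 = -1.040000
  f(c_2) = f(-1.040000) = -5.489664
  f(a) × f(c) ≥ 0, new interval: [-1.040000, -0.290000]
Iteration 3:
  c_3 = (-1.040000 + (-0.290000))/2 = -0.665000
  f(c_3) = f(-0.665000) = -1.615755
  f(a) × f(c) ≥ 0, new interval: [-0.665000, -0.290000]
Iteration 4:
  c_4 = (-0.665000 + (-0.290000))/2 = -0.477500
  f(c_4) = f(-0.477500) = -0.225392
  f(a) × f(c) ≥ 0, new interval: [-0.477500, -0.290000]
Iteration 5:
  c_5 = (-0.477500 + (-0.290000))/2 = -0.383750
  f(c_5) = f(-0.383750) = 0.350445
  f(a) × f(c) < 0, new interval: [-0.477500, -0.383750]

After 5 iteration(s), the approximation is c_5 = -0.383750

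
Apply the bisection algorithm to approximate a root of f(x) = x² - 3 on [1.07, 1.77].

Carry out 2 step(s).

f(x) = x² - 3
Initial interval: [1.07, 1.77]

Iteration 1:
  c_1 = (1.070000 + 1.770000)/2 = 1.420000
  f(c_1) = f(1.420000) = -0.983600
  f(a) × f(c) ≥ 0, new interval: [1.420000, 1.770000]
Iteration 2:
  c_2 = (1.420000 + 1.770000)/2 = 1.595000
  f(c_2) = f(1.595000) = -0.455975
  f(a) × f(c) ≥ 0, new interval: [1.595000, 1.770000]

After 2 iteration(s), the approximation is c_2 = 1.595000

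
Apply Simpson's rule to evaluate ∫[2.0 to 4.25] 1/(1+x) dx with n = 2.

f(x) = 1/(1+x)
a = 2.0, b = 4.25, n = 2
h = (b - a)/n = 1.125000

Simpson's rule: (h/3)[f(x₀) + 4f(x₁) + 2f(x₂) + ... + f(xₙ)]

x_0 = 2.0000, f(x_0) = 0.333333, coefficient = 1
x_1 = 3.1250, f(x_1) = 0.242424, coefficient = 4
x_2 = 4.2500, f(x_2) = 0.190476, coefficient = 1

I ≈ (1.125000/3) × 1.493506 = 0.560065
Exact value: 0.559616
Error: 0.000449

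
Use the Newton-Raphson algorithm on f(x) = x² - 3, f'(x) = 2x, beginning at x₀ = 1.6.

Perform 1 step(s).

f(x) = x² - 3
f'(x) = 2x
x₀ = 1.6

Newton-Raphson formula: x_{n+1} = x_n - f(x_n)/f'(x_n)

Iteration 1:
  f(1.600000) = -0.440000
  f'(1.600000) = 3.200000
  x_1 = 1.600000 - (-0.440000)/3.200000 = 1.737500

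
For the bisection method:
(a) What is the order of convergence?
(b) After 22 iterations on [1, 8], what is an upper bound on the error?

(a) Bisection has linear (order 1) convergence; the error is halved each step.

(b) Error bound = (b-a)/2^n = (8 - 1)/2^{22}
    = 7/2^{22}

(a) 1 (linear); (b) error ≤ 1.67e-06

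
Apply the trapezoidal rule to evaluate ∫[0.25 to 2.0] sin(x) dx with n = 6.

f(x) = sin(x)
a = 0.25, b = 2.0, n = 6
h = (b - a)/n = 0.291667

Trapezoidal rule: (h/2)[f(x₀) + 2f(x₁) + 2f(x₂) + ... + f(xₙ)]

x_0 = 0.2500, f(x_0) = 0.247404, coefficient = 1
x_1 = 0.5417, f(x_1) = 0.515565, coefficient = 2
x_2 = 0.8333, f(x_2) = 0.740177, coefficient = 2
x_3 = 1.1250, f(x_3) = 0.902268, coefficient = 2
x_4 = 1.4167, f(x_4) = 0.988146, coefficient = 2
x_5 = 1.7083, f(x_5) = 0.990557, coefficient = 2
x_6 = 2.0000, f(x_6) = 0.909297, coefficient = 1

I ≈ (0.291667/2) × 9.430124 = 1.375226
Exact value: 1.385059
Error: 0.009833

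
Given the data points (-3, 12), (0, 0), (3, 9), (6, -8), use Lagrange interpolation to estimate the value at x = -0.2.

Lagrange interpolation formula:
P(x) = Σ yᵢ × Lᵢ(x)
where Lᵢ(x) = Π_{j≠i} (x - xⱼ)/(xᵢ - xⱼ)

L_0(-0.2) = (-0.2 - 0)/(-3 - 0) × (-0.2 - 3)/(-3 - 3) × (-0.2 - 6)/(-3 - 6) = 0.024494
L_1(-0.2) = (-0.2 - (-3))/(0 - (-3)) × (-0.2 - 3)/(0 - 3) × (-0.2 - 6)/(0 - 6) = 1.028741
L_2(-0.2) = (-0.2 - (-3))/(3 - (-3)) × (-0.2 - 0)/(3 - 0) × (-0.2 - 6)/(3 - 6) = -0.064296
L_3(-0.2) = (-0.2 - (-3))/(6 - (-3)) × (-0.2 - 0)/(6 - 0) × (-0.2 - 3)/(6 - 3) = 0.011062

P(-0.2) = 12×L_0(-0.2) + 0×L_1(-0.2) + 9×L_2(-0.2) + (-8)×L_3(-0.2)
P(-0.2) = -0.373235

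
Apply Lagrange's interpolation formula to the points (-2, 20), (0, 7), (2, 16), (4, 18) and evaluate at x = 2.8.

Lagrange interpolation formula:
P(x) = Σ yᵢ × Lᵢ(x)
where Lᵢ(x) = Π_{j≠i} (x - xⱼ)/(xᵢ - xⱼ)

L_0(2.8) = (2.8 - 0)/(-2 - 0) × (2.8 - 2)/(-2 - 2) × (2.8 - 4)/(-2 - 4) = 0.056000
L_1(2.8) = (2.8 - (-2))/(0 - (-2)) × (2.8 - 2)/(0 - 2) × (2.8 - 4)/(0 - 4) = -0.288000
L_2(2.8) = (2.8 - (-2))/(2 - (-2)) × (2.8 - 0)/(2 - 0) × (2.8 - 4)/(2 - 4) = 1.008000
L_3(2.8) = (2.8 - (-2))/(4 - (-2)) × (2.8 - 0)/(4 - 0) × (2.8 - 2)/(4 - 2) = 0.224000

P(2.8) = 20×L_0(2.8) + 7×L_1(2.8) + 16×L_2(2.8) + 18×L_3(2.8)
P(2.8) = 19.264000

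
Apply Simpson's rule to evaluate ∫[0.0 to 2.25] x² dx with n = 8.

f(x) = x²
a = 0.0, b = 2.25, n = 8
h = (b - a)/n = 0.281250

Simpson's rule: (h/3)[f(x₀) + 4f(x₁) + 2f(x₂) + ... + f(xₙ)]

x_0 = 0.0000, f(x_0) = 0.000000, coefficient = 1
x_1 = 0.2812, f(x_1) = 0.079102, coefficient = 4
x_2 = 0.5625, f(x_2) = 0.316406, coefficient = 2
x_3 = 0.8438, f(x_3) = 0.711914, coefficient = 4
x_4 = 1.1250, f(x_4) = 1.265625, coefficient = 2
x_5 = 1.4062, f(x_5) = 1.977539, coefficient = 4
x_6 = 1.6875, f(x_6) = 2.847656, coefficient = 2
x_7 = 1.9688, f(x_7) = 3.875977, coefficient = 4
x_8 = 2.2500, f(x_8) = 5.062500, coefficient = 1

I ≈ (0.281250/3) × 40.500000 = 3.796875
Exact value: 3.796875
Error: 0.000000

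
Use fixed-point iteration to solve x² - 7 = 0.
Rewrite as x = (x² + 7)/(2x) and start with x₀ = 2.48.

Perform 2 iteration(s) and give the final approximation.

Equation: x² - 7 = 0
Fixed-point form: x = (x² + 7)/(2x)
x₀ = 2.48

x_1 = g(2.480000) = 2.651290
x_2 = g(2.651290) = 2.645757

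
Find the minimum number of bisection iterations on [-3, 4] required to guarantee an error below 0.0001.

We need (b-a)/2^n ≤ 0.0001
(4 - (-3))/2^n ≤ 0.0001
7/2^n ≤ 0.0001
2^n ≥ 70000
n ≥ log₂(70000) = 16.10
n ≥ 17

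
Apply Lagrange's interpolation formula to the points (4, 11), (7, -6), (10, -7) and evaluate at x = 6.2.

Lagrange interpolation formula:
P(x) = Σ yᵢ × Lᵢ(x)
where Lᵢ(x) = Π_{j≠i} (x - xⱼ)/(xᵢ - xⱼ)

L_0(6.2) = (6.2 - 7)/(4 - 7) × (6.2 - 10)/(4 - 10) = 0.168889
L_1(6.2) = (6.2 - 4)/(7 - 4) × (6.2 - 10)/(7 - 10) = 0.928889
L_2(6.2) = (6.2 - 4)/(10 - 4) × (6.2 - 7)/(10 - 7) = -0.097778

P(6.2) = 11×L_0(6.2) + (-6)×L_1(6.2) + (-7)×L_2(6.2)
P(6.2) = -3.031111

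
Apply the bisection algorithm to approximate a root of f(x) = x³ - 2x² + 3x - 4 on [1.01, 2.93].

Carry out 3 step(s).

f(x) = x³ - 2x² + 3x - 4
Initial interval: [1.01, 2.93]

Iteration 1:
  c_1 = (1.010000 + 2.930000)/2 = 1.970000
  f(c_1) = f(1.970000) = 1.793573
  f(a) × f(c) < 0, new interval: [1.010000, 1.970000]
Iteration 2:
  c_2 = (1.010000 + 1.970000)/2 = 1.490000
  f(c_2) = f(1.490000) = -0.662251
  f(a) × f(c) ≥ 0, new interval: [1.490000, 1.970000]
Iteration 3:
  c_3 = (1.490000 + 1.970000)/2 = 1.730000
  f(c_3) = f(1.730000) = 0.381917
  f(a) × f(c) < 0, new interval: [1.490000, 1.730000]

After 3 iteration(s), the approximation is c_3 = 1.730000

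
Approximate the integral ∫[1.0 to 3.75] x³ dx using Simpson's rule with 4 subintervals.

f(x) = x³
a = 1.0, b = 3.75, n = 4
h = (b - a)/n = 0.687500

Simpson's rule: (h/3)[f(x₀) + 4f(x₁) + 2f(x₂) + ... + f(xₙ)]

x_0 = 1.0000, f(x_0) = 1.000000, coefficient = 1
x_1 = 1.6875, f(x_1) = 4.805420, coefficient = 4
x_2 = 2.3750, f(x_2) = 13.396484, coefficient = 2
x_3 = 3.0625, f(x_3) = 28.722900, coefficient = 4
x_4 = 3.7500, f(x_4) = 52.734375, coefficient = 1

I ≈ (0.687500/3) × 214.640625 = 49.188477
Exact value: 49.188477
Error: 0.000000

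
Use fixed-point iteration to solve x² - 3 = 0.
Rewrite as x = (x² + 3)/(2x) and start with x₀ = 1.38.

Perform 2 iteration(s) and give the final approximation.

Equation: x² - 3 = 0
Fixed-point form: x = (x² + 3)/(2x)
x₀ = 1.38

x_1 = g(1.380000) = 1.776957
x_2 = g(1.776957) = 1.732618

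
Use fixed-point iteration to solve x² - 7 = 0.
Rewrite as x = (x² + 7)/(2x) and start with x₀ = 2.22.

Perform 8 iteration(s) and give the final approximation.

Equation: x² - 7 = 0
Fixed-point form: x = (x² + 7)/(2x)
x₀ = 2.22

x_1 = g(2.220000) = 2.686577
x_2 = g(2.686577) = 2.646062
x_3 = g(2.646062) = 2.645751
x_4 = g(2.645751) = 2.645751
x_5 = g(2.645751) = 2.645751
x_6 = g(2.645751) = 2.645751
x_7 = g(2.645751) = 2.645751
x_8 = g(2.645751) = 2.645751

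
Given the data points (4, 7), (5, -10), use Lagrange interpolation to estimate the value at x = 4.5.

Lagrange interpolation formula:
P(x) = Σ yᵢ × Lᵢ(x)
where Lᵢ(x) = Π_{j≠i} (x - xⱼ)/(xᵢ - xⱼ)

L_0(4.5) = (4.5 - 5)/(4 - 5) = 0.500000
L_1(4.5) = (4.5 - 4)/(5 - 4) = 0.500000

P(4.5) = 7×L_0(4.5) + (-10)×L_1(4.5)
P(4.5) = -1.500000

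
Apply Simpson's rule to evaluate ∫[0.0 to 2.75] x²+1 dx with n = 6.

f(x) = x²+1
a = 0.0, b = 2.75, n = 6
h = (b - a)/n = 0.458333

Simpson's rule: (h/3)[f(x₀) + 4f(x₁) + 2f(x₂) + ... + f(xₙ)]

x_0 = 0.0000, f(x_0) = 1.000000, coefficient = 1
x_1 = 0.4583, f(x_1) = 1.210069, coefficient = 4
x_2 = 0.9167, f(x_2) = 1.840278, coefficient = 2
x_3 = 1.3750, f(x_3) = 2.890625, coefficient = 4
x_4 = 1.8333, f(x_4) = 4.361111, coefficient = 2
x_5 = 2.2917, f(x_5) = 6.251736, coefficient = 4
x_6 = 2.7500, f(x_6) = 8.562500, coefficient = 1

I ≈ (0.458333/3) × 63.375000 = 9.682292
Exact value: 9.682292
Error: 0.000000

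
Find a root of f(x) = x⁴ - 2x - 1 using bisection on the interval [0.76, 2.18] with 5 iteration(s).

f(x) = x⁴ - 2x - 1
Initial interval: [0.76, 2.18]

Iteration 1:
  c_1 = (0.760000 + 2.180000)/2 = 1.470000
  f(c_1) = f(1.470000) = 0.729489
  f(a) × f(c) < 0, new interval: [0.760000, 1.470000]
Iteration 2:
  c_2 = (0.760000 + 1.470000)/2 = 1.115000
  f(c_2) = f(1.115000) = -1.684392
  f(a) × f(c) ≥ 0, new interval: [1.115000, 1.470000]
Iteration 3:
  c_3 = (1.115000 + 1.470000)/2 = 1.292500
  f(c_3) = f(1.292500) = -0.794242
  f(a) × f(c) ≥ 0, new interval: [1.292500, 1.470000]
Iteration 4:
  c_4 = (1.292500 + 1.470000)/2 = 1.381250
  f(c_4) = f(1.381250) = -0.122602
  f(a) × f(c) ≥ 0, new interval: [1.381250, 1.470000]
Iteration 5:
  c_5 = (1.381250 + 1.470000)/2 = 1.425625
  f(c_5) = f(1.425625) = 0.279427
  f(a) × f(c) < 0, new interval: [1.381250, 1.425625]

After 5 iteration(s), the approximation is c_5 = 1.425625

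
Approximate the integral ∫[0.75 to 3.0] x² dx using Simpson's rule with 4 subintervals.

f(x) = x²
a = 0.75, b = 3.0, n = 4
h = (b - a)/n = 0.562500

Simpson's rule: (h/3)[f(x₀) + 4f(x₁) + 2f(x₂) + ... + f(xₙ)]

x_0 = 0.7500, f(x_0) = 0.562500, coefficient = 1
x_1 = 1.3125, f(x_1) = 1.722656, coefficient = 4
x_2 = 1.8750, f(x_2) = 3.515625, coefficient = 2
x_3 = 2.4375, f(x_3) = 5.941406, coefficient = 4
x_4 = 3.0000, f(x_4) = 9.000000, coefficient = 1

I ≈ (0.562500/3) × 47.250000 = 8.859375
Exact value: 8.859375
Error: 0.000000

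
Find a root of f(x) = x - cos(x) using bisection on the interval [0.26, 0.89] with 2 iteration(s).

f(x) = x - cos(x)
Initial interval: [0.26, 0.89]

Iteration 1:
  c_1 = (0.260000 + 0.890000)/2 = 0.575000
  f(c_1) = f(0.575000) = -0.264192
  f(a) × f(c) ≥ 0, new interval: [0.575000, 0.890000]
Iteration 2:
  c_2 = (0.575000 + 0.890000)/2 = 0.732500
  f(c_2) = f(0.732500) = -0.011005
  f(a) × f(c) ≥ 0, new interval: [0.732500, 0.890000]

After 2 iteration(s), the approximation is c_2 = 0.732500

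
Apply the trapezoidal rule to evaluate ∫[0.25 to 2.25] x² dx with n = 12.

f(x) = x²
a = 0.25, b = 2.25, n = 12
h = (b - a)/n = 0.166667

Trapezoidal rule: (h/2)[f(x₀) + 2f(x₁) + 2f(x₂) + ... + f(xₙ)]

x_0 = 0.2500, f(x_0) = 0.062500, coefficient = 1
x_1 = 0.4167, f(x_1) = 0.173611, coefficient = 2
x_2 = 0.5833, f(x_2) = 0.340278, coefficient = 2
x_3 = 0.7500, f(x_3) = 0.562500, coefficient = 2
x_4 = 0.9167, f(x_4) = 0.840278, coefficient = 2
x_5 = 1.0833, f(x_5) = 1.173611, coefficient = 2
x_6 = 1.2500, f(x_6) = 1.562500, coefficient = 2
x_7 = 1.4167, f(x_7) = 2.006944, coefficient = 2
x_8 = 1.5833, f(x_8) = 2.506944, coefficient = 2
x_9 = 1.7500, f(x_9) = 3.062500, coefficient = 2
x_10 = 1.9167, f(x_10) = 3.673611, coefficient = 2
x_11 = 2.0833, f(x_11) = 4.340278, coefficient = 2
x_12 = 2.2500, f(x_12) = 5.062500, coefficient = 1

I ≈ (0.166667/2) × 45.611111 = 3.800926
Exact value: 3.791667
Error: 0.009259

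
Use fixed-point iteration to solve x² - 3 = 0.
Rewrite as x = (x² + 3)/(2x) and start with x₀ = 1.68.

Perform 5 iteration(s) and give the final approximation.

Equation: x² - 3 = 0
Fixed-point form: x = (x² + 3)/(2x)
x₀ = 1.68

x_1 = g(1.680000) = 1.732857
x_2 = g(1.732857) = 1.732051
x_3 = g(1.732051) = 1.732051
x_4 = g(1.732051) = 1.732051
x_5 = g(1.732051) = 1.732051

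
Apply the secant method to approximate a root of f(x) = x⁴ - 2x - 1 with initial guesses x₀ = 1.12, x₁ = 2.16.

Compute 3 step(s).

f(x) = x⁴ - 2x - 1
x₀ = 1.12, x₁ = 2.16

Secant formula: x_{n+1} = x_n - f(x_n)(x_n - x_{n-1})/(f(x_n) - f(x_{n-1}))

Iteration 1:
  f(1.120000) = -1.666481
  f(2.160000) = 16.447823
  x_2 = 2.160000 - 16.447823×(2.160000 - 1.120000)/(16.447823 - (-1.666481))
       = 1.215678
Iteration 2:
  f(2.160000) = 16.447823
  f(1.215678) = -1.247248
  x_3 = 1.215678 - (-1.247248)×(1.215678 - 2.160000)/(-1.247248 - 16.447823)
       = 1.282239
Iteration 3:
  f(1.215678) = -1.247248
  f(1.282239) = -0.861292
  x_4 = 1.282239 - (-0.861292)×(1.282239 - 1.215678)/(-0.861292 - (-1.247248))
       = 1.430775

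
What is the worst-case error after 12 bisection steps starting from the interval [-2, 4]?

Bisection error bound: |error| ≤ (b-a)/2^n
|error| ≤ (4 - (-2))/2^12 = 6/2^12
|error| ≤ 0.0014648438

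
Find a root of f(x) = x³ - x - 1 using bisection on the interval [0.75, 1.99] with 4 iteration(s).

f(x) = x³ - x - 1
Initial interval: [0.75, 1.99]

Iteration 1:
  c_1 = (0.750000 + 1.990000)/2 = 1.370000
  f(c_1) = f(1.370000) = 0.201353
  f(a) × f(c) < 0, new interval: [0.750000, 1.370000]
Iteration 2:
  c_2 = (0.750000 + 1.370000)/2 = 1.060000
  f(c_2) = f(1.060000) = -0.868984
  f(a) × f(c) ≥ 0, new interval: [1.060000, 1.370000]
Iteration 3:
  c_3 = (1.060000 + 1.370000)/2 = 1.215000
  f(c_3) = f(1.215000) = -0.421387
  f(a) × f(c) ≥ 0, new interval: [1.215000, 1.370000]
Iteration 4:
  c_4 = (1.215000 + 1.370000)/2 = 1.292500
  f(c_4) = f(1.292500) = -0.133306
  f(a) × f(c) ≥ 0, new interval: [1.292500, 1.370000]

After 4 iteration(s), the approximation is c_4 = 1.292500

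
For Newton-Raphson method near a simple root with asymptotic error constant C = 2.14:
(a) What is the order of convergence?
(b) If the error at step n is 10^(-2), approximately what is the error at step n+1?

(a) Newton-Raphson has quadratic (order 2) convergence near simple roots.
    This means |e_{n+1}| ≈ C|e_n|².

(b) With |e_n| = 10^(-2) and C = 2.14:
    |e_{n+1}| ≈ 2.14 × (10^(-2))² = 2.14 × 10^(-4)

(a) 2 (quadratic); (b) |e_{n+1}| ≈ 2.140e-04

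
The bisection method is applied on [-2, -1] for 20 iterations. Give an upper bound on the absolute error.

Bisection error bound: |error| ≤ (b-a)/2^n
|error| ≤ (-1 - (-2))/2^20 = 1/2^20
|error| ≤ 0.0000009537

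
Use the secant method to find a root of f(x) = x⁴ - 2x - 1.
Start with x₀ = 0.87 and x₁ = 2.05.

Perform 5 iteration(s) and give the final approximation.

f(x) = x⁴ - 2x - 1
x₀ = 0.87, x₁ = 2.05

Secant formula: x_{n+1} = x_n - f(x_n)(x_n - x_{n-1})/(f(x_n) - f(x_{n-1}))

Iteration 1:
  f(0.870000) = -2.167102
  f(2.050000) = 12.561006
  x_2 = 2.050000 - 12.561006×(2.050000 - 0.870000)/(12.561006 - (-2.167102))
       = 1.043626
Iteration 2:
  f(2.050000) = 12.561006
  f(1.043626) = -1.900993
  x_3 = 1.043626 - (-1.900993)×(1.043626 - 2.050000)/(-1.900993 - 12.561006)
       = 1.175911
Iteration 3:
  f(1.043626) = -1.900993
  f(1.175911) = -1.439777
  x_4 = 1.175911 - (-1.439777)×(1.175911 - 1.043626)/(-1.439777 - (-1.900993))
       = 1.588866
Iteration 4:
  f(1.175911) = -1.439777
  f(1.588866) = 2.195348
  x_5 = 1.588866 - 2.195348×(1.588866 - 1.175911)/(2.195348 - (-1.439777))
       = 1.339472
Iteration 5:
  f(1.588866) = 2.195348
  f(1.339472) = -0.459845
  x_6 = 1.339472 - (-0.459845)×(1.339472 - 1.588866)/(-0.459845 - 2.195348)
       = 1.382664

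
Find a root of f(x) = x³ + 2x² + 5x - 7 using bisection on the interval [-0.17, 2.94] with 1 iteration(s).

f(x) = x³ + 2x² + 5x - 7
Initial interval: [-0.17, 2.94]

Iteration 1:
  c_1 = (-0.170000 + 2.940000)/2 = 1.385000
  f(c_1) = f(1.385000) = 6.418192
  f(a) × f(c) < 0, new interval: [-0.170000, 1.385000]

After 1 iteration(s), the approximation is c_1 = 1.385000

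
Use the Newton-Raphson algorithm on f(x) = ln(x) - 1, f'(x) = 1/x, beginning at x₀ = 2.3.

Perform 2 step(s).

f(x) = ln(x) - 1
f'(x) = 1/x
x₀ = 2.3

Newton-Raphson formula: x_{n+1} = x_n - f(x_n)/f'(x_n)

Iteration 1:
  f(2.300000) = -0.167091
  f'(2.300000) = 0.434783
  x_1 = 2.300000 - (-0.167091)/0.434783 = 2.684309
Iteration 2:
  f(2.684309) = -0.012577
  f'(2.684309) = 0.372535
  x_2 = 2.684309 - (-0.012577)/0.372535 = 2.718069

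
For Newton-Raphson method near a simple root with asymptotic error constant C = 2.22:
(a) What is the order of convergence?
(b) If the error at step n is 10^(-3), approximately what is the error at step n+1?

(a) Newton-Raphson has quadratic (order 2) convergence near simple roots.
    This means |e_{n+1}| ≈ C|e_n|².

(b) With |e_n| = 10^(-3) and C = 2.22:
    |e_{n+1}| ≈ 2.22 × (10^(-3))² = 2.22 × 10^(-6)

(a) 2 (quadratic); (b) |e_{n+1}| ≈ 2.220e-06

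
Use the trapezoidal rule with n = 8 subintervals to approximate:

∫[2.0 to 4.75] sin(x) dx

f(x) = sin(x)
a = 2.0, b = 4.75, n = 8
h = (b - a)/n = 0.343750

Trapezoidal rule: (h/2)[f(x₀) + 2f(x₁) + 2f(x₂) + ... + f(xₙ)]

x_0 = 2.0000, f(x_0) = 0.909297, coefficient = 1
x_1 = 2.3438, f(x_1) = 0.715851, coefficient = 2
x_2 = 2.6875, f(x_2) = 0.438647, coefficient = 2
x_3 = 3.0312, f(x_3) = 0.110119, coefficient = 2
x_4 = 3.3750, f(x_4) = -0.231294, coefficient = 2
x_5 = 3.7188, f(x_5) = -0.545644, coefficient = 2
x_6 = 4.0625, f(x_6) = -0.796151, coefficient = 2
x_7 = 4.4062, f(x_7) = -0.953504, coefficient = 2
x_8 = 4.7500, f(x_8) = -0.999293, coefficient = 1

I ≈ (0.343750/2) × -2.613947 = -0.449272
Exact value: -0.453749
Error: 0.004477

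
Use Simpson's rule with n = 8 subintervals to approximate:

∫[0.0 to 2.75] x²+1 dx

f(x) = x²+1
a = 0.0, b = 2.75, n = 8
h = (b - a)/n = 0.343750

Simpson's rule: (h/3)[f(x₀) + 4f(x₁) + 2f(x₂) + ... + f(xₙ)]

x_0 = 0.0000, f(x_0) = 1.000000, coefficient = 1
x_1 = 0.3438, f(x_1) = 1.118164, coefficient = 4
x_2 = 0.6875, f(x_2) = 1.472656, coefficient = 2
x_3 = 1.0312, f(x_3) = 2.063477, coefficient = 4
x_4 = 1.3750, f(x_4) = 2.890625, coefficient = 2
x_5 = 1.7188, f(x_5) = 3.954102, coefficient = 4
x_6 = 2.0625, f(x_6) = 5.253906, coefficient = 2
x_7 = 2.4062, f(x_7) = 6.790039, coefficient = 4
x_8 = 2.7500, f(x_8) = 8.562500, coefficient = 1

I ≈ (0.343750/3) × 84.500000 = 9.682292
Exact value: 9.682292
Error: 0.000000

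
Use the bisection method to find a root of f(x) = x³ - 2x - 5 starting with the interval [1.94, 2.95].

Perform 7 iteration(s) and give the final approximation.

f(x) = x³ - 2x - 5
Initial interval: [1.94, 2.95]

Iteration 1:
  c_1 = (1.940000 + 2.950000)/2 = 2.445000
  f(c_1) = f(2.445000) = 4.726271
  f(a) × f(c) < 0, new interval: [1.940000, 2.445000]
Iteration 2:
  c_2 = (1.940000 + 2.445000)/2 = 2.192500
  f(c_2) = f(2.192500) = 1.154471
  f(a) × f(c) < 0, new interval: [1.940000, 2.192500]
Iteration 3:
  c_3 = (1.940000 + 2.192500)/2 = 2.066250
  f(c_3) = f(2.066250) = -0.310875
  f(a) × f(c) ≥ 0, new interval: [2.066250, 2.192500]
Iteration 4:
  c_4 = (2.066250 + 2.192500)/2 = 2.129375
  f(c_4) = f(2.129375) = 0.396343
  f(a) × f(c) < 0, new interval: [2.066250, 2.129375]
Iteration 5:
  c_5 = (2.066250 + 2.129375)/2 = 2.097812
  f(c_5) = f(2.097812) = 0.036465
  f(a) × f(c) < 0, new interval: [2.066250, 2.097812]
Iteration 6:
  c_6 = (2.066250 + 2.097812)/2 = 2.082031
  f(c_6) = f(2.082031) = -0.138761
  f(a) × f(c) ≥ 0, new interval: [2.082031, 2.097812]
Iteration 7:
  c_7 = (2.082031 + 2.097812)/2 = 2.089922
  f(c_7) = f(2.089922) = -0.051538
  f(a) × f(c) ≥ 0, new interval: [2.089922, 2.097812]

After 7 iteration(s), the approximation is c_7 = 2.089922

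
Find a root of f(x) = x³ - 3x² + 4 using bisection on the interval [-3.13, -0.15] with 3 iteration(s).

f(x) = x³ - 3x² + 4
Initial interval: [-3.13, -0.15]

Iteration 1:
  c_1 = (-3.130000 + (-0.150000))/2 = -1.640000
  f(c_1) = f(-1.640000) = -8.479744
  f(a) × f(c) ≥ 0, new interval: [-1.640000, -0.150000]
Iteration 2:
  c_2 = (-1.640000 + (-0.150000))/2 = -0.895000
  f(c_2) = f(-0.895000) = 0.880008
  f(a) × f(c) < 0, new interval: [-1.640000, -0.895000]
Iteration 3:
  c_3 = (-1.640000 + (-0.895000))/2 = -1.267500
  f(c_3) = f(-1.267500) = -2.855979
  f(a) × f(c) ≥ 0, new interval: [-1.267500, -0.895000]

After 3 iteration(s), the approximation is c_3 = -1.267500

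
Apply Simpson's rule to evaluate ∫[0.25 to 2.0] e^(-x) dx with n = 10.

f(x) = e^(-x)
a = 0.25, b = 2.0, n = 10
h = (b - a)/n = 0.175000

Simpson's rule: (h/3)[f(x₀) + 4f(x₁) + 2f(x₂) + ... + f(xₙ)]

x_0 = 0.2500, f(x_0) = 0.778801, coefficient = 1
x_1 = 0.4250, f(x_1) = 0.653770, coefficient = 4
x_2 = 0.6000, f(x_2) = 0.548812, coefficient = 2
x_3 = 0.7750, f(x_3) = 0.460704, coefficient = 4
x_4 = 0.9500, f(x_4) = 0.386741, coefficient = 2
x_5 = 1.1250, f(x_5) = 0.324652, coefficient = 4
x_6 = 1.3000, f(x_6) = 0.272532, coefficient = 2
x_7 = 1.4750, f(x_7) = 0.228779, coefficient = 4
x_8 = 1.6500, f(x_8) = 0.192050, coefficient = 2
x_9 = 1.8250, f(x_9) = 0.161218, coefficient = 4
x_10 = 2.0000, f(x_10) = 0.135335, coefficient = 1

I ≈ (0.175000/3) × 11.030894 = 0.643469
Exact value: 0.643465
Error: 0.000003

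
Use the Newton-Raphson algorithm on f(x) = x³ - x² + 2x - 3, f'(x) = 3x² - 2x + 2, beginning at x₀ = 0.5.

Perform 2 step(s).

f(x) = x³ - x² + 2x - 3
f'(x) = 3x² - 2x + 2
x₀ = 0.5

Newton-Raphson formula: x_{n+1} = x_n - f(x_n)/f'(x_n)

Iteration 1:
  f(0.500000) = -2.125000
  f'(0.500000) = 1.750000
  x_1 = 0.500000 - (-2.125000)/1.750000 = 1.714286
Iteration 2:
  f(1.714286) = 2.527697
  f'(1.714286) = 7.387755
  x_2 = 1.714286 - 2.527697/7.387755 = 1.372139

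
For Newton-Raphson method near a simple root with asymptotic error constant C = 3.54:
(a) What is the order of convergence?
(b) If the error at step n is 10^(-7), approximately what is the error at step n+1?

(a) Newton-Raphson has quadratic (order 2) convergence near simple roots.
    This means |e_{n+1}| ≈ C|e_n|².

(b) With |e_n| = 10^(-7) and C = 3.54:
    |e_{n+1}| ≈ 3.54 × (10^(-7))² = 3.54 × 10^(-14)

(a) 2 (quadratic); (b) |e_{n+1}| ≈ 3.540e-14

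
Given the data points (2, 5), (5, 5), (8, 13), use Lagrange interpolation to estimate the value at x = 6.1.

Lagrange interpolation formula:
P(x) = Σ yᵢ × Lᵢ(x)
where Lᵢ(x) = Π_{j≠i} (x - xⱼ)/(xᵢ - xⱼ)

L_0(6.1) = (6.1 - 5)/(2 - 5) × (6.1 - 8)/(2 - 8) = -0.116111
L_1(6.1) = (6.1 - 2)/(5 - 2) × (6.1 - 8)/(5 - 8) = 0.865556
L_2(6.1) = (6.1 - 2)/(8 - 2) × (6.1 - 5)/(8 - 5) = 0.250556

P(6.1) = 5×L_0(6.1) + 5×L_1(6.1) + 13×L_2(6.1)
P(6.1) = 7.004444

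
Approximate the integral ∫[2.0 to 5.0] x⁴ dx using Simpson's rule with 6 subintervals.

f(x) = x⁴
a = 2.0, b = 5.0, n = 6
h = (b - a)/n = 0.500000

Simpson's rule: (h/3)[f(x₀) + 4f(x₁) + 2f(x₂) + ... + f(xₙ)]

x_0 = 2.0000, f(x_0) = 16.000000, coefficient = 1
x_1 = 2.5000, f(x_1) = 39.062500, coefficient = 4
x_2 = 3.0000, f(x_2) = 81.000000, coefficient = 2
x_3 = 3.5000, f(x_3) = 150.062500, coefficient = 4
x_4 = 4.0000, f(x_4) = 256.000000, coefficient = 2
x_5 = 4.5000, f(x_5) = 410.062500, coefficient = 4
x_6 = 5.0000, f(x_6) = 625.000000, coefficient = 1

I ≈ (0.500000/3) × 3711.750000 = 618.625000
Exact value: 618.600000
Error: 0.025000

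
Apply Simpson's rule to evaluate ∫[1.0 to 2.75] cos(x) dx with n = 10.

f(x) = cos(x)
a = 1.0, b = 2.75, n = 10
h = (b - a)/n = 0.175000

Simpson's rule: (h/3)[f(x₀) + 4f(x₁) + 2f(x₂) + ... + f(xₙ)]

x_0 = 1.0000, f(x_0) = 0.540302, coefficient = 1
x_1 = 1.1750, f(x_1) = 0.385543, coefficient = 4
x_2 = 1.3500, f(x_2) = 0.219007, coefficient = 2
x_3 = 1.5250, f(x_3) = 0.045780, coefficient = 4
x_4 = 1.7000, f(x_4) = -0.128844, coefficient = 2
x_5 = 1.8750, f(x_5) = -0.299534, coefficient = 4
x_6 = 2.0500, f(x_6) = -0.461073, coefficient = 2
x_7 = 2.2250, f(x_7) = -0.608528, coefficient = 4
x_8 = 2.4000, f(x_8) = -0.737394, coefficient = 2
x_9 = 2.5750, f(x_9) = -0.843735, coefficient = 4
x_10 = 2.7500, f(x_10) = -0.924302, coefficient = 1

I ≈ (0.175000/3) × -7.882498 = -0.459812
Exact value: -0.459810
Error: 0.000002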